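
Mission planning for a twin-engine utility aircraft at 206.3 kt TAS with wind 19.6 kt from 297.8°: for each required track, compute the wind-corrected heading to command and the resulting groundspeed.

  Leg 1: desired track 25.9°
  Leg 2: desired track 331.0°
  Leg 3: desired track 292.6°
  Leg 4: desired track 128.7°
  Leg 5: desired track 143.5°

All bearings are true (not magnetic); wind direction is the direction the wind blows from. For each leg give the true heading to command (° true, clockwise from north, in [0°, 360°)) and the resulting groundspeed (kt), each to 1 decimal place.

Leg 1: desired track 25.9°; wind correction -5.4° → command heading 20.5°, groundspeed 204.7 kt
Leg 2: desired track 331.0°; wind correction -3.0° → command heading 328.0°, groundspeed 189.6 kt
Leg 3: desired track 292.6°; wind correction +0.5° → command heading 293.1°, groundspeed 186.8 kt
Leg 4: desired track 128.7°; wind correction +1.0° → command heading 129.7°, groundspeed 225.5 kt
Leg 5: desired track 143.5°; wind correction +2.4° → command heading 145.9°, groundspeed 223.8 kt

Leg 1: heading=20.5°, groundspeed=204.7 kt
Leg 2: heading=328.0°, groundspeed=189.6 kt
Leg 3: heading=293.1°, groundspeed=186.8 kt
Leg 4: heading=129.7°, groundspeed=225.5 kt
Leg 5: heading=145.9°, groundspeed=223.8 kt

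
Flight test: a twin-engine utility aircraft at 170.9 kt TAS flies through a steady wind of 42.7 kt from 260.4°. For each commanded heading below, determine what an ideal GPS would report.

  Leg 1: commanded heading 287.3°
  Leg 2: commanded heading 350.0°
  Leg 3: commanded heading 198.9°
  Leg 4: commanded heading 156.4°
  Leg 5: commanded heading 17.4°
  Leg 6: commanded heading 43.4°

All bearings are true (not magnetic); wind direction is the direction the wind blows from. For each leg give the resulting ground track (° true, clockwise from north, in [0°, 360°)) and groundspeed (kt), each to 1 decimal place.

Leg 1: track=295.6°, groundspeed=134.2 kt
Leg 2: track=4.1°, groundspeed=175.9 kt
Leg 3: track=184.9°, groundspeed=155.1 kt
Leg 4: track=143.5°, groundspeed=185.9 kt
Leg 5: track=28.7°, groundspeed=194.1 kt
Leg 6: track=50.5°, groundspeed=206.6 kt

Leg 1: heading 287.3°; drift +8.3° → track 295.6°, groundspeed 134.2 kt
Leg 2: heading 350.0°; drift +14.1° → track 4.1°, groundspeed 175.9 kt
Leg 3: heading 198.9°; drift -14.0° → track 184.9°, groundspeed 155.1 kt
Leg 4: heading 156.4°; drift -12.9° → track 143.5°, groundspeed 185.9 kt
Leg 5: heading 17.4°; drift +11.3° → track 28.7°, groundspeed 194.1 kt
Leg 6: heading 43.4°; drift +7.1° → track 50.5°, groundspeed 206.6 kt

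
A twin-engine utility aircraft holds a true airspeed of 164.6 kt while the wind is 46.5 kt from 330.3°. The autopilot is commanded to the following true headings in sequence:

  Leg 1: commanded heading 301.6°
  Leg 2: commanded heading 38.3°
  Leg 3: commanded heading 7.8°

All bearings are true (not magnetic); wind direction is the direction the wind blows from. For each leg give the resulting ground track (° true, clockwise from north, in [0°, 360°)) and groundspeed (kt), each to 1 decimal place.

Leg 1: track=291.4°, groundspeed=125.8 kt
Leg 2: track=54.6°, groundspeed=153.4 kt
Leg 3: track=20.3°, groundspeed=130.8 kt

Leg 1: heading 301.6°; drift -10.2° → track 291.4°, groundspeed 125.8 kt
Leg 2: heading 38.3°; drift +16.3° → track 54.6°, groundspeed 153.4 kt
Leg 3: heading 7.8°; drift +12.5° → track 20.3°, groundspeed 130.8 kt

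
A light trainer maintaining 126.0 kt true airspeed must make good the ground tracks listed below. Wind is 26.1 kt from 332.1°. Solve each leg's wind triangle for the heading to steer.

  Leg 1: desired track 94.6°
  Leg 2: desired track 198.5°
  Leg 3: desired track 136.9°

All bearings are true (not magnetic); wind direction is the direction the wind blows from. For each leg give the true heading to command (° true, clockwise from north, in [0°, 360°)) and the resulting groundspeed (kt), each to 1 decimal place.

Leg 1: heading=84.5°, groundspeed=138.1 kt
Leg 2: heading=207.1°, groundspeed=142.6 kt
Leg 3: heading=133.8°, groundspeed=151.0 kt

Leg 1: desired track 94.6°; wind correction -10.1° → command heading 84.5°, groundspeed 138.1 kt
Leg 2: desired track 198.5°; wind correction +8.6° → command heading 207.1°, groundspeed 142.6 kt
Leg 3: desired track 136.9°; wind correction -3.1° → command heading 133.8°, groundspeed 151.0 kt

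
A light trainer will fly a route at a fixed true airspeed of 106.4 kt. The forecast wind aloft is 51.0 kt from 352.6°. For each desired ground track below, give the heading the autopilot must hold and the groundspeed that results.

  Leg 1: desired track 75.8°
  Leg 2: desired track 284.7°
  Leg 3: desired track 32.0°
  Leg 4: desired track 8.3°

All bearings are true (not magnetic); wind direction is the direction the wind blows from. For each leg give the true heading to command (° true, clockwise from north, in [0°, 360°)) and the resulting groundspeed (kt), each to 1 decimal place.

Leg 1: heading=47.4°, groundspeed=87.5 kt
Leg 2: heading=311.1°, groundspeed=76.1 kt
Leg 3: heading=14.3°, groundspeed=61.9 kt
Leg 4: heading=0.8°, groundspeed=56.4 kt

Leg 1: desired track 75.8°; wind correction -28.4° → command heading 47.4°, groundspeed 87.5 kt
Leg 2: desired track 284.7°; wind correction +26.4° → command heading 311.1°, groundspeed 76.1 kt
Leg 3: desired track 32.0°; wind correction -17.7° → command heading 14.3°, groundspeed 61.9 kt
Leg 4: desired track 8.3°; wind correction -7.5° → command heading 0.8°, groundspeed 56.4 kt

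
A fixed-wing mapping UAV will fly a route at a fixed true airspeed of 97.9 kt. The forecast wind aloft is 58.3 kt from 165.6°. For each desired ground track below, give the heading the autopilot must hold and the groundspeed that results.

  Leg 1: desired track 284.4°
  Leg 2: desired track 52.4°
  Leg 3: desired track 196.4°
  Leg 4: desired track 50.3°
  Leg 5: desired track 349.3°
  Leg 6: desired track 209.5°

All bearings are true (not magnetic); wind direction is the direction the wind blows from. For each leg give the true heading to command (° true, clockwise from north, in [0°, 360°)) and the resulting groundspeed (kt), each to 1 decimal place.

Leg 1: heading=252.9°, groundspeed=111.6 kt
Leg 2: heading=85.6°, groundspeed=104.9 kt
Leg 3: heading=178.6°, groundspeed=43.2 kt
Leg 4: heading=82.9°, groundspeed=107.4 kt
Leg 5: heading=351.5°, groundspeed=156.0 kt
Leg 6: heading=185.1°, groundspeed=47.2 kt

Leg 1: desired track 284.4°; wind correction -31.5° → command heading 252.9°, groundspeed 111.6 kt
Leg 2: desired track 52.4°; wind correction +33.2° → command heading 85.6°, groundspeed 104.9 kt
Leg 3: desired track 196.4°; wind correction -17.8° → command heading 178.6°, groundspeed 43.2 kt
Leg 4: desired track 50.3°; wind correction +32.6° → command heading 82.9°, groundspeed 107.4 kt
Leg 5: desired track 349.3°; wind correction +2.2° → command heading 351.5°, groundspeed 156.0 kt
Leg 6: desired track 209.5°; wind correction -24.4° → command heading 185.1°, groundspeed 47.2 kt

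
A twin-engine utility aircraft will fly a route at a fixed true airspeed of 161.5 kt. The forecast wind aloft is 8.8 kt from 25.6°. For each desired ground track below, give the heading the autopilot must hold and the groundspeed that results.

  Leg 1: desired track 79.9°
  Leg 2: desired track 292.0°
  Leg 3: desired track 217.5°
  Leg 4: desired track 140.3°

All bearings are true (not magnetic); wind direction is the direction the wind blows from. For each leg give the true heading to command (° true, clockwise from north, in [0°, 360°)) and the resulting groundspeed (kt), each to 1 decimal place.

Leg 1: desired track 79.9°; wind correction -2.5° → command heading 77.4°, groundspeed 156.2 kt
Leg 2: desired track 292.0°; wind correction +3.1° → command heading 295.1°, groundspeed 161.8 kt
Leg 3: desired track 217.5°; wind correction +0.6° → command heading 218.1°, groundspeed 170.1 kt
Leg 4: desired track 140.3°; wind correction -2.8° → command heading 137.5°, groundspeed 165.0 kt

Leg 1: heading=77.4°, groundspeed=156.2 kt
Leg 2: heading=295.1°, groundspeed=161.8 kt
Leg 3: heading=218.1°, groundspeed=170.1 kt
Leg 4: heading=137.5°, groundspeed=165.0 kt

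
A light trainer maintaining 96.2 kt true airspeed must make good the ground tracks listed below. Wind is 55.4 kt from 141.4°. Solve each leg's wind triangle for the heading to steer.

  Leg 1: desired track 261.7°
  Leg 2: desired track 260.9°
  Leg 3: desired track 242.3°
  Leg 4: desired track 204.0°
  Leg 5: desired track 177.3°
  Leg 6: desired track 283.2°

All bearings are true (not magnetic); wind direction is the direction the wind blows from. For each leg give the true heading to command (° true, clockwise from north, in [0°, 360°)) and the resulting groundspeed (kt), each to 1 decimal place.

Leg 1: heading=231.9°, groundspeed=111.4 kt
Leg 2: heading=230.8°, groundspeed=110.5 kt
Leg 3: heading=207.9°, groundspeed=89.8 kt
Leg 4: heading=173.3°, groundspeed=57.2 kt
Leg 5: heading=157.6°, groundspeed=45.7 kt
Leg 6: heading=262.3°, groundspeed=133.4 kt

Leg 1: desired track 261.7°; wind correction -29.8° → command heading 231.9°, groundspeed 111.4 kt
Leg 2: desired track 260.9°; wind correction -30.1° → command heading 230.8°, groundspeed 110.5 kt
Leg 3: desired track 242.3°; wind correction -34.4° → command heading 207.9°, groundspeed 89.8 kt
Leg 4: desired track 204.0°; wind correction -30.7° → command heading 173.3°, groundspeed 57.2 kt
Leg 5: desired track 177.3°; wind correction -19.7° → command heading 157.6°, groundspeed 45.7 kt
Leg 6: desired track 283.2°; wind correction -20.9° → command heading 262.3°, groundspeed 133.4 kt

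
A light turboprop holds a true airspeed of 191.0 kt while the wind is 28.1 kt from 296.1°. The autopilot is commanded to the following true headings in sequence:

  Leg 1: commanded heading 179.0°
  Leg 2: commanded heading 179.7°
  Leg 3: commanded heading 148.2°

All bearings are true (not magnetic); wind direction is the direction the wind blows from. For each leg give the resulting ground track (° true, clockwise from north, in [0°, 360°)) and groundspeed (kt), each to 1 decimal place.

Leg 1: heading 179.0°; drift -7.0° → track 172.0°, groundspeed 205.3 kt
Leg 2: heading 179.7°; drift -7.1° → track 172.6°, groundspeed 205.0 kt
Leg 3: heading 148.2°; drift -4.0° → track 144.2°, groundspeed 215.3 kt

Leg 1: track=172.0°, groundspeed=205.3 kt
Leg 2: track=172.6°, groundspeed=205.0 kt
Leg 3: track=144.2°, groundspeed=215.3 kt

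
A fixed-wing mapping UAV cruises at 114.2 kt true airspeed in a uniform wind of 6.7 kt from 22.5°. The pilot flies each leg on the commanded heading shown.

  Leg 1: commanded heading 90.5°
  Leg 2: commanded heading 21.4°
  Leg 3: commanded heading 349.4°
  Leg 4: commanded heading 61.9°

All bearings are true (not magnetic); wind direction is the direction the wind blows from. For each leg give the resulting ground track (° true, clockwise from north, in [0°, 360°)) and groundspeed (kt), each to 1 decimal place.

Leg 1: track=93.7°, groundspeed=111.9 kt
Leg 2: track=21.3°, groundspeed=107.5 kt
Leg 3: track=347.5°, groundspeed=108.6 kt
Leg 4: track=64.1°, groundspeed=109.1 kt

Leg 1: heading 90.5°; drift +3.2° → track 93.7°, groundspeed 111.9 kt
Leg 2: heading 21.4°; drift -0.1° → track 21.3°, groundspeed 107.5 kt
Leg 3: heading 349.4°; drift -1.9° → track 347.5°, groundspeed 108.6 kt
Leg 4: heading 61.9°; drift +2.2° → track 64.1°, groundspeed 109.1 kt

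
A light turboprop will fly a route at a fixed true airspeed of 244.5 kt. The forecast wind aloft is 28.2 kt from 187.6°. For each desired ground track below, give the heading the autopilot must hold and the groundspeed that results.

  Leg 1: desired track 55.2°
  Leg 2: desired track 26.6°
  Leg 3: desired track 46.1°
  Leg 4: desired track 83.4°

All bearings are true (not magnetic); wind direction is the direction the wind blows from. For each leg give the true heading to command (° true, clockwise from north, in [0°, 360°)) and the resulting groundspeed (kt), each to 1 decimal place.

Leg 1: desired track 55.2°; wind correction +4.9° → command heading 60.1°, groundspeed 262.6 kt
Leg 2: desired track 26.6°; wind correction +2.2° → command heading 28.8°, groundspeed 271.0 kt
Leg 3: desired track 46.1°; wind correction +4.1° → command heading 50.2°, groundspeed 265.9 kt
Leg 4: desired track 83.4°; wind correction +6.4° → command heading 89.8°, groundspeed 249.9 kt

Leg 1: heading=60.1°, groundspeed=262.6 kt
Leg 2: heading=28.8°, groundspeed=271.0 kt
Leg 3: heading=50.2°, groundspeed=265.9 kt
Leg 4: heading=89.8°, groundspeed=249.9 kt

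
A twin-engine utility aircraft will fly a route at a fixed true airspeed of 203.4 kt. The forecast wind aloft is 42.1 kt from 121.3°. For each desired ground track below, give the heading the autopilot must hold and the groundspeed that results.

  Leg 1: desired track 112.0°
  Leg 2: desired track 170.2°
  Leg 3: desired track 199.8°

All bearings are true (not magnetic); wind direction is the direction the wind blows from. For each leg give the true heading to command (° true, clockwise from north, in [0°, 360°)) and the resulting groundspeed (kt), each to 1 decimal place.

Leg 1: desired track 112.0°; wind correction +1.9° → command heading 113.9°, groundspeed 161.7 kt
Leg 2: desired track 170.2°; wind correction -9.0° → command heading 161.2°, groundspeed 173.2 kt
Leg 3: desired track 199.8°; wind correction -11.7° → command heading 188.1°, groundspeed 190.8 kt

Leg 1: heading=113.9°, groundspeed=161.7 kt
Leg 2: heading=161.2°, groundspeed=173.2 kt
Leg 3: heading=188.1°, groundspeed=190.8 kt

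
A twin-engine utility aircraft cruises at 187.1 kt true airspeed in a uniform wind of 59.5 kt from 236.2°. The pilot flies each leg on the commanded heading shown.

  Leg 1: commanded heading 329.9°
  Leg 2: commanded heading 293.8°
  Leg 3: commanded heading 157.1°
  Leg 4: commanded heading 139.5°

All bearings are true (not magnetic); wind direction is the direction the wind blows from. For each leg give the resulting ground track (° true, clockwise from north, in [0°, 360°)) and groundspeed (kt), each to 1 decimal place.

Leg 1: heading 329.9°; drift +17.3° → track 347.2°, groundspeed 200.0 kt
Leg 2: heading 293.8°; drift +17.9° → track 311.7°, groundspeed 163.1 kt
Leg 3: heading 157.1°; drift -18.4° → track 138.7°, groundspeed 185.3 kt
Leg 4: heading 139.5°; drift -16.9° → track 122.6°, groundspeed 202.8 kt

Leg 1: track=347.2°, groundspeed=200.0 kt
Leg 2: track=311.7°, groundspeed=163.1 kt
Leg 3: track=138.7°, groundspeed=185.3 kt
Leg 4: track=122.6°, groundspeed=202.8 kt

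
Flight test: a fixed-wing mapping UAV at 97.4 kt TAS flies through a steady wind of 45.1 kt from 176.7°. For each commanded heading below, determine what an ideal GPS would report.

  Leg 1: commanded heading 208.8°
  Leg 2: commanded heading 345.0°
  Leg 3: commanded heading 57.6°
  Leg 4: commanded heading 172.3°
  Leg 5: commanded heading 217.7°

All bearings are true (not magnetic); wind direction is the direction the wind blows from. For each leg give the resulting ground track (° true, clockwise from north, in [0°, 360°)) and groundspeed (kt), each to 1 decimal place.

Leg 1: heading 208.8°; drift +22.0° → track 230.8°, groundspeed 63.9 kt
Leg 2: heading 345.0°; drift +3.7° → track 348.7°, groundspeed 141.9 kt
Leg 3: heading 57.6°; drift -18.3° → track 39.3°, groundspeed 125.7 kt
Leg 4: heading 172.3°; drift -3.8° → track 168.5°, groundspeed 52.5 kt
Leg 5: heading 217.7°; drift +25.0° → track 242.7°, groundspeed 69.9 kt

Leg 1: track=230.8°, groundspeed=63.9 kt
Leg 2: track=348.7°, groundspeed=141.9 kt
Leg 3: track=39.3°, groundspeed=125.7 kt
Leg 4: track=168.5°, groundspeed=52.5 kt
Leg 5: track=242.7°, groundspeed=69.9 kt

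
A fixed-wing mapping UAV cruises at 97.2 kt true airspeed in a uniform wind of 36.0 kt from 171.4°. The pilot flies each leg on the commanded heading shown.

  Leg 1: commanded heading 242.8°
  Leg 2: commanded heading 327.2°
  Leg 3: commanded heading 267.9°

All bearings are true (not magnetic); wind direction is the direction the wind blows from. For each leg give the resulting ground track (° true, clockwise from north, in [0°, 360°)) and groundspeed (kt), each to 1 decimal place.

Leg 1: track=264.5°, groundspeed=92.3 kt
Leg 2: track=333.7°, groundspeed=130.9 kt
Leg 3: track=287.4°, groundspeed=107.4 kt

Leg 1: heading 242.8°; drift +21.7° → track 264.5°, groundspeed 92.3 kt
Leg 2: heading 327.2°; drift +6.5° → track 333.7°, groundspeed 130.9 kt
Leg 3: heading 267.9°; drift +19.5° → track 287.4°, groundspeed 107.4 kt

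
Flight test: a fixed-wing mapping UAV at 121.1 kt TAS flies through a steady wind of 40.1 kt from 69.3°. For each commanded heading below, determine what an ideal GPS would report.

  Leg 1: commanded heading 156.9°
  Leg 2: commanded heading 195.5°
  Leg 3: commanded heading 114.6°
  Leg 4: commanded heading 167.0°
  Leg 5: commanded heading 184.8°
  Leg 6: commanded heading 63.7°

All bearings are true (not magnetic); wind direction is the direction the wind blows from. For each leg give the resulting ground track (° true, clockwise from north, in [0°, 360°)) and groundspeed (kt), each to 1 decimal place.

Leg 1: heading 156.9°; drift +18.5° → track 175.4°, groundspeed 126.0 kt
Leg 2: heading 195.5°; drift +12.6° → track 208.1°, groundspeed 148.4 kt
Leg 3: heading 114.6°; drift +17.1° → track 131.7°, groundspeed 97.2 kt
Leg 4: heading 167.0°; drift +17.4° → track 184.4°, groundspeed 132.6 kt
Leg 5: heading 184.8°; drift +14.7° → track 199.5°, groundspeed 143.0 kt
Leg 6: heading 63.7°; drift -2.8° → track 60.9°, groundspeed 81.3 kt

Leg 1: track=175.4°, groundspeed=126.0 kt
Leg 2: track=208.1°, groundspeed=148.4 kt
Leg 3: track=131.7°, groundspeed=97.2 kt
Leg 4: track=184.4°, groundspeed=132.6 kt
Leg 5: track=199.5°, groundspeed=143.0 kt
Leg 6: track=60.9°, groundspeed=81.3 kt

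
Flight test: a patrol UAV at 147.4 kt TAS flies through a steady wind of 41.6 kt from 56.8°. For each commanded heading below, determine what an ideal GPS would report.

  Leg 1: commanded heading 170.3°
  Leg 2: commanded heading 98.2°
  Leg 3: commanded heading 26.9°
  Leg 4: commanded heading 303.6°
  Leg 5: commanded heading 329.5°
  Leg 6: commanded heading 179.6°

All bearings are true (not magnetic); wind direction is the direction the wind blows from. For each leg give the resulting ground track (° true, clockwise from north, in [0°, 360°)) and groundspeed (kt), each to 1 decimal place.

Leg 1: track=183.4°, groundspeed=168.4 kt
Leg 2: track=111.5°, groundspeed=119.4 kt
Leg 3: track=16.3°, groundspeed=113.3 kt
Leg 4: track=290.5°, groundspeed=168.2 kt
Leg 5: track=313.6°, groundspeed=151.3 kt
Leg 6: track=191.2°, groundspeed=173.5 kt

Leg 1: heading 170.3°; drift +13.1° → track 183.4°, groundspeed 168.4 kt
Leg 2: heading 98.2°; drift +13.3° → track 111.5°, groundspeed 119.4 kt
Leg 3: heading 26.9°; drift -10.6° → track 16.3°, groundspeed 113.3 kt
Leg 4: heading 303.6°; drift -13.1° → track 290.5°, groundspeed 168.2 kt
Leg 5: heading 329.5°; drift -15.9° → track 313.6°, groundspeed 151.3 kt
Leg 6: heading 179.6°; drift +11.6° → track 191.2°, groundspeed 173.5 kt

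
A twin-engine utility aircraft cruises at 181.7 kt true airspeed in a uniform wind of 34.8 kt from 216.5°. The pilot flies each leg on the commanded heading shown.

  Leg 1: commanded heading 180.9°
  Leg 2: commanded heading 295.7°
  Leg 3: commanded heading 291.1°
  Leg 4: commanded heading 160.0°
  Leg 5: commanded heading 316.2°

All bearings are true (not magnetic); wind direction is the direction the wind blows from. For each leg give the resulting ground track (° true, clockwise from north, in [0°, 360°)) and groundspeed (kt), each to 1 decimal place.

Leg 1: track=173.4°, groundspeed=154.7 kt
Leg 2: track=306.7°, groundspeed=178.5 kt
Leg 3: track=302.1°, groundspeed=175.7 kt
Leg 4: track=149.9°, groundspeed=165.1 kt
Leg 5: track=326.6°, groundspeed=190.7 kt

Leg 1: heading 180.9°; drift -7.5° → track 173.4°, groundspeed 154.7 kt
Leg 2: heading 295.7°; drift +11.0° → track 306.7°, groundspeed 178.5 kt
Leg 3: heading 291.1°; drift +11.0° → track 302.1°, groundspeed 175.7 kt
Leg 4: heading 160.0°; drift -10.1° → track 149.9°, groundspeed 165.1 kt
Leg 5: heading 316.2°; drift +10.4° → track 326.6°, groundspeed 190.7 kt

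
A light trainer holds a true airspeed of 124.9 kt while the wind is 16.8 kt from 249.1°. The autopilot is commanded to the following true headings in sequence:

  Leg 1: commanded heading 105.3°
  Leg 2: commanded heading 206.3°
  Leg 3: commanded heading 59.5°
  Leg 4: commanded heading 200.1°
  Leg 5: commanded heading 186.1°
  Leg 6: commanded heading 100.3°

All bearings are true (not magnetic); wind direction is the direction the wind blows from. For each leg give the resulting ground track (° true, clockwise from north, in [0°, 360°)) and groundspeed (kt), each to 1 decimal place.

Leg 1: heading 105.3°; drift -4.1° → track 101.2°, groundspeed 138.8 kt
Leg 2: heading 206.3°; drift -5.8° → track 200.5°, groundspeed 113.2 kt
Leg 3: heading 59.5°; drift +1.1° → track 60.6°, groundspeed 141.5 kt
Leg 4: heading 200.1°; drift -6.4° → track 193.7°, groundspeed 114.6 kt
Leg 5: heading 186.1°; drift -7.3° → track 178.8°, groundspeed 118.2 kt
Leg 6: heading 100.3°; drift -3.6° → track 96.7°, groundspeed 139.5 kt

Leg 1: track=101.2°, groundspeed=138.8 kt
Leg 2: track=200.5°, groundspeed=113.2 kt
Leg 3: track=60.6°, groundspeed=141.5 kt
Leg 4: track=193.7°, groundspeed=114.6 kt
Leg 5: track=178.8°, groundspeed=118.2 kt
Leg 6: track=96.7°, groundspeed=139.5 kt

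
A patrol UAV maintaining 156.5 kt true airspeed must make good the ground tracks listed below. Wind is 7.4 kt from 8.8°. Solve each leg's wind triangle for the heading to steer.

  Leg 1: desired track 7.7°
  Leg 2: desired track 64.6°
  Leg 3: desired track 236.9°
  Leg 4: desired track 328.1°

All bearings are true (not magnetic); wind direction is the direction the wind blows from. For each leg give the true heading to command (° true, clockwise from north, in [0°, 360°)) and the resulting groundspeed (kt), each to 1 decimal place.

Leg 1: heading=7.8°, groundspeed=149.1 kt
Leg 2: heading=62.4°, groundspeed=152.2 kt
Leg 3: heading=238.9°, groundspeed=161.3 kt
Leg 4: heading=329.9°, groundspeed=150.8 kt

Leg 1: desired track 7.7°; wind correction +0.1° → command heading 7.8°, groundspeed 149.1 kt
Leg 2: desired track 64.6°; wind correction -2.2° → command heading 62.4°, groundspeed 152.2 kt
Leg 3: desired track 236.9°; wind correction +2.0° → command heading 238.9°, groundspeed 161.3 kt
Leg 4: desired track 328.1°; wind correction +1.8° → command heading 329.9°, groundspeed 150.8 kt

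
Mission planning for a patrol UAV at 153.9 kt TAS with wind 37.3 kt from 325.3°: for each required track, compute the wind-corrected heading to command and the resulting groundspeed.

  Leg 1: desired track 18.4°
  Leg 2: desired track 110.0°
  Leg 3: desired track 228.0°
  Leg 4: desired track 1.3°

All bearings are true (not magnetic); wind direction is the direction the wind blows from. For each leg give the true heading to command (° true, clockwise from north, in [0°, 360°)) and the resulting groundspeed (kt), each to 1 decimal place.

Leg 1: heading=7.2°, groundspeed=128.6 kt
Leg 2: heading=101.9°, groundspeed=182.8 kt
Leg 3: heading=241.9°, groundspeed=154.1 kt
Leg 4: heading=353.1°, groundspeed=122.2 kt

Leg 1: desired track 18.4°; wind correction -11.2° → command heading 7.2°, groundspeed 128.6 kt
Leg 2: desired track 110.0°; wind correction -8.1° → command heading 101.9°, groundspeed 182.8 kt
Leg 3: desired track 228.0°; wind correction +13.9° → command heading 241.9°, groundspeed 154.1 kt
Leg 4: desired track 1.3°; wind correction -8.2° → command heading 353.1°, groundspeed 122.2 kt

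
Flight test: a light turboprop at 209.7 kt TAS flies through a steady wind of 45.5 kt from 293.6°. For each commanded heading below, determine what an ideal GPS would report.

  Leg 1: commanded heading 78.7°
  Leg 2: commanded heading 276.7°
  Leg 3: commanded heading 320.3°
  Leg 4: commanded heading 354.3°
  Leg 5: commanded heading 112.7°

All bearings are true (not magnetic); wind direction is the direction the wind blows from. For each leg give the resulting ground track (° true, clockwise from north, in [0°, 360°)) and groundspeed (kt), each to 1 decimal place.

Leg 1: heading 78.7°; drift +6.0° → track 84.7°, groundspeed 248.4 kt
Leg 2: heading 276.7°; drift -4.6° → track 272.1°, groundspeed 166.7 kt
Leg 3: heading 320.3°; drift +6.9° → track 327.2°, groundspeed 170.3 kt
Leg 4: heading 354.3°; drift +12.0° → track 6.3°, groundspeed 191.6 kt
Leg 5: heading 112.7°; drift +0.2° → track 112.9°, groundspeed 255.2 kt

Leg 1: track=84.7°, groundspeed=248.4 kt
Leg 2: track=272.1°, groundspeed=166.7 kt
Leg 3: track=327.2°, groundspeed=170.3 kt
Leg 4: track=6.3°, groundspeed=191.6 kt
Leg 5: track=112.9°, groundspeed=255.2 kt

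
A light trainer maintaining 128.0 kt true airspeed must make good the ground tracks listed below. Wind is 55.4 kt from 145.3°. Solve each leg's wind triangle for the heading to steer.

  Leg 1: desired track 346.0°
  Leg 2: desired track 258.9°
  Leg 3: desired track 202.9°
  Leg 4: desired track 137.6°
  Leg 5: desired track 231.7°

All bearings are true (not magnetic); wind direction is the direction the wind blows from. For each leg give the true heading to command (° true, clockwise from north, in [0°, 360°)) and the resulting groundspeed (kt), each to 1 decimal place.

Leg 1: desired track 346.0°; wind correction +8.8° → command heading 354.8°, groundspeed 178.3 kt
Leg 2: desired track 258.9°; wind correction -23.4° → command heading 235.5°, groundspeed 139.7 kt
Leg 3: desired track 202.9°; wind correction -21.4° → command heading 181.5°, groundspeed 89.5 kt
Leg 4: desired track 137.6°; wind correction +3.3° → command heading 140.9°, groundspeed 72.9 kt
Leg 5: desired track 231.7°; wind correction -25.6° → command heading 206.1°, groundspeed 112.0 kt

Leg 1: heading=354.8°, groundspeed=178.3 kt
Leg 2: heading=235.5°, groundspeed=139.7 kt
Leg 3: heading=181.5°, groundspeed=89.5 kt
Leg 4: heading=140.9°, groundspeed=72.9 kt
Leg 5: heading=206.1°, groundspeed=112.0 kt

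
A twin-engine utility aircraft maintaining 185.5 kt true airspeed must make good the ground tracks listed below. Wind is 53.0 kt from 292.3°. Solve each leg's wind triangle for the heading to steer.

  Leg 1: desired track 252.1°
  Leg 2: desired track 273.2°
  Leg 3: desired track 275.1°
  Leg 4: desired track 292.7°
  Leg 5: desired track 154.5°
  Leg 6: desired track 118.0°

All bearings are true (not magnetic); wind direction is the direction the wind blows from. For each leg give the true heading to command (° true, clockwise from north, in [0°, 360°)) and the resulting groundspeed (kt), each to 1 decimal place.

Leg 1: heading=262.7°, groundspeed=141.8 kt
Leg 2: heading=278.6°, groundspeed=134.6 kt
Leg 3: heading=279.9°, groundspeed=134.2 kt
Leg 4: heading=292.6°, groundspeed=132.5 kt
Leg 5: heading=165.6°, groundspeed=221.3 kt
Leg 6: heading=119.6°, groundspeed=238.2 kt

Leg 1: desired track 252.1°; wind correction +10.6° → command heading 262.7°, groundspeed 141.8 kt
Leg 2: desired track 273.2°; wind correction +5.4° → command heading 278.6°, groundspeed 134.6 kt
Leg 3: desired track 275.1°; wind correction +4.8° → command heading 279.9°, groundspeed 134.2 kt
Leg 4: desired track 292.7°; wind correction -0.1° → command heading 292.6°, groundspeed 132.5 kt
Leg 5: desired track 154.5°; wind correction +11.1° → command heading 165.6°, groundspeed 221.3 kt
Leg 6: desired track 118.0°; wind correction +1.6° → command heading 119.6°, groundspeed 238.2 kt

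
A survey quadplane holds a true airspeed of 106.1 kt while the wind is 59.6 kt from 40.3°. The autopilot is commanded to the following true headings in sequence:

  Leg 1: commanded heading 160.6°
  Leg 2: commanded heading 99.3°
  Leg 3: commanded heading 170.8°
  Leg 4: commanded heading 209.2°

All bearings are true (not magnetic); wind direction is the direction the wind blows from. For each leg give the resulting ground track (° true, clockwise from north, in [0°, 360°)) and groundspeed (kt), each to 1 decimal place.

Leg 1: track=181.3°, groundspeed=145.6 kt
Leg 2: track=133.4°, groundspeed=91.1 kt
Leg 3: track=188.2°, groundspeed=151.7 kt
Leg 4: track=213.2°, groundspeed=165.0 kt

Leg 1: heading 160.6°; drift +20.7° → track 181.3°, groundspeed 145.6 kt
Leg 2: heading 99.3°; drift +34.1° → track 133.4°, groundspeed 91.1 kt
Leg 3: heading 170.8°; drift +17.4° → track 188.2°, groundspeed 151.7 kt
Leg 4: heading 209.2°; drift +4.0° → track 213.2°, groundspeed 165.0 kt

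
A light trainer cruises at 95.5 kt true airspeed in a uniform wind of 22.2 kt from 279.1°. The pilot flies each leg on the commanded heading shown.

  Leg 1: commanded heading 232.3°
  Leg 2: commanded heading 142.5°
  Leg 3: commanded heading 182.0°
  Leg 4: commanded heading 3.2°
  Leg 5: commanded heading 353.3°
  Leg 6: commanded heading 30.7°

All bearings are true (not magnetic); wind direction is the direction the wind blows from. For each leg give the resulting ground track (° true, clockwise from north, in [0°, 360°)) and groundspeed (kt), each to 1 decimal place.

Leg 1: heading 232.3°; drift -11.4° → track 220.9°, groundspeed 81.9 kt
Leg 2: heading 142.5°; drift -7.8° → track 134.7°, groundspeed 112.7 kt
Leg 3: heading 182.0°; drift -12.6° → track 169.4°, groundspeed 100.7 kt
Leg 4: heading 3.2°; drift +13.3° → track 16.5°, groundspeed 95.8 kt
Leg 5: heading 353.3°; drift +13.4° → track 6.7°, groundspeed 92.0 kt
Leg 6: heading 30.7°; drift +11.3° → track 42.0°, groundspeed 105.7 kt

Leg 1: track=220.9°, groundspeed=81.9 kt
Leg 2: track=134.7°, groundspeed=112.7 kt
Leg 3: track=169.4°, groundspeed=100.7 kt
Leg 4: track=16.5°, groundspeed=95.8 kt
Leg 5: track=6.7°, groundspeed=92.0 kt
Leg 6: track=42.0°, groundspeed=105.7 kt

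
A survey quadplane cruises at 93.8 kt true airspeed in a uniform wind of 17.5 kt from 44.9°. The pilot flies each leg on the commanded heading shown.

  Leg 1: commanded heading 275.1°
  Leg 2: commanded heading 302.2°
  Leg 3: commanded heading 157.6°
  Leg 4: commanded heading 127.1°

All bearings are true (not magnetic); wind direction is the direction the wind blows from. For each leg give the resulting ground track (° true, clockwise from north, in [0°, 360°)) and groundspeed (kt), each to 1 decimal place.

Leg 1: heading 275.1°; drift -7.3° → track 267.8°, groundspeed 105.9 kt
Leg 2: heading 302.2°; drift -9.9° → track 292.3°, groundspeed 99.1 kt
Leg 3: heading 157.6°; drift +9.1° → track 166.7°, groundspeed 101.8 kt
Leg 4: heading 127.1°; drift +10.7° → track 137.8°, groundspeed 93.1 kt

Leg 1: track=267.8°, groundspeed=105.9 kt
Leg 2: track=292.3°, groundspeed=99.1 kt
Leg 3: track=166.7°, groundspeed=101.8 kt
Leg 4: track=137.8°, groundspeed=93.1 kt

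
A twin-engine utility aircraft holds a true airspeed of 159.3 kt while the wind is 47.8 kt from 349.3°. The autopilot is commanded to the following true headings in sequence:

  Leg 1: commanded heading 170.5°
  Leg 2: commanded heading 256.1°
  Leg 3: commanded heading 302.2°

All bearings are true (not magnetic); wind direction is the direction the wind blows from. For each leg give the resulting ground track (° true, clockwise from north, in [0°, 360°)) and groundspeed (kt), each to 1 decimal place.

Leg 1: track=170.2°, groundspeed=207.1 kt
Leg 2: track=239.7°, groundspeed=168.9 kt
Leg 3: track=286.8°, groundspeed=131.5 kt

Leg 1: heading 170.5°; drift -0.3° → track 170.2°, groundspeed 207.1 kt
Leg 2: heading 256.1°; drift -16.4° → track 239.7°, groundspeed 168.9 kt
Leg 3: heading 302.2°; drift -15.4° → track 286.8°, groundspeed 131.5 kt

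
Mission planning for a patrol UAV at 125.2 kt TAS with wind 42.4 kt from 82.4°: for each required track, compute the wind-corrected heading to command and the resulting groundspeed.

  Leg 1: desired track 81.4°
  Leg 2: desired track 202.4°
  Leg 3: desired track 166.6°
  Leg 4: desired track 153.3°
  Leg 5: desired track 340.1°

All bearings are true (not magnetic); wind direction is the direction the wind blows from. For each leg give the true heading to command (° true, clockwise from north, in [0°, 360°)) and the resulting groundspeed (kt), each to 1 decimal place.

Leg 1: heading=81.7°, groundspeed=82.8 kt
Leg 2: heading=185.3°, groundspeed=140.9 kt
Leg 3: heading=146.9°, groundspeed=113.6 kt
Leg 4: heading=134.6°, groundspeed=104.7 kt
Leg 5: heading=359.4°, groundspeed=127.2 kt

Leg 1: desired track 81.4°; wind correction +0.3° → command heading 81.7°, groundspeed 82.8 kt
Leg 2: desired track 202.4°; wind correction -17.1° → command heading 185.3°, groundspeed 140.9 kt
Leg 3: desired track 166.6°; wind correction -19.7° → command heading 146.9°, groundspeed 113.6 kt
Leg 4: desired track 153.3°; wind correction -18.7° → command heading 134.6°, groundspeed 104.7 kt
Leg 5: desired track 340.1°; wind correction +19.3° → command heading 359.4°, groundspeed 127.2 kt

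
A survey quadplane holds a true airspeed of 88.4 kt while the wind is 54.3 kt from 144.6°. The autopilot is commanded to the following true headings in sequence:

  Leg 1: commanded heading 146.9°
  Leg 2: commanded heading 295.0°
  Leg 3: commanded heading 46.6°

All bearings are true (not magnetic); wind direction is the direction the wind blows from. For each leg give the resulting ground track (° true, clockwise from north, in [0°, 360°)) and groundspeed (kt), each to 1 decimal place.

Leg 1: track=150.6°, groundspeed=34.2 kt
Leg 2: track=306.2°, groundspeed=138.2 kt
Leg 3: track=17.3°, groundspeed=110.0 kt

Leg 1: heading 146.9°; drift +3.7° → track 150.6°, groundspeed 34.2 kt
Leg 2: heading 295.0°; drift +11.2° → track 306.2°, groundspeed 138.2 kt
Leg 3: heading 46.6°; drift -29.3° → track 17.3°, groundspeed 110.0 kt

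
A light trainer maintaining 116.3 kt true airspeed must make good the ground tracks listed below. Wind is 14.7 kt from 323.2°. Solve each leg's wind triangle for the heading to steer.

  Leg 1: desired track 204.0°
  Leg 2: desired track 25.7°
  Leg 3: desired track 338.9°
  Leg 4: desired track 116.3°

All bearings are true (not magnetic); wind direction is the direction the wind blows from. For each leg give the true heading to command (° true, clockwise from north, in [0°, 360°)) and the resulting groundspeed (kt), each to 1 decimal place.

Leg 1: desired track 204.0°; wind correction +6.3° → command heading 210.3°, groundspeed 122.8 kt
Leg 2: desired track 25.7°; wind correction -6.4° → command heading 19.3°, groundspeed 108.8 kt
Leg 3: desired track 338.9°; wind correction -2.0° → command heading 336.9°, groundspeed 102.1 kt
Leg 4: desired track 116.3°; wind correction -3.3° → command heading 113.0°, groundspeed 129.2 kt

Leg 1: heading=210.3°, groundspeed=122.8 kt
Leg 2: heading=19.3°, groundspeed=108.8 kt
Leg 3: heading=336.9°, groundspeed=102.1 kt
Leg 4: heading=113.0°, groundspeed=129.2 kt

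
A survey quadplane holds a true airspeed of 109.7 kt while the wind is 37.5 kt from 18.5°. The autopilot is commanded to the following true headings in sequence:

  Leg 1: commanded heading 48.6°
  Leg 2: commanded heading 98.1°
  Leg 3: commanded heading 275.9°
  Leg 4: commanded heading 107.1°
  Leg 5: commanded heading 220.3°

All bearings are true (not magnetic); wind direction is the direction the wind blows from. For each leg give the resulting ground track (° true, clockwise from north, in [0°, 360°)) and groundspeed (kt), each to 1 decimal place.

Leg 1: track=62.3°, groundspeed=79.5 kt
Leg 2: track=117.8°, groundspeed=109.3 kt
Leg 3: track=258.7°, groundspeed=123.4 kt
Leg 4: track=126.1°, groundspeed=115.1 kt
Leg 5: track=214.8°, groundspeed=145.2 kt

Leg 1: heading 48.6°; drift +13.7° → track 62.3°, groundspeed 79.5 kt
Leg 2: heading 98.1°; drift +19.7° → track 117.8°, groundspeed 109.3 kt
Leg 3: heading 275.9°; drift -17.2° → track 258.7°, groundspeed 123.4 kt
Leg 4: heading 107.1°; drift +19.0° → track 126.1°, groundspeed 115.1 kt
Leg 5: heading 220.3°; drift -5.5° → track 214.8°, groundspeed 145.2 kt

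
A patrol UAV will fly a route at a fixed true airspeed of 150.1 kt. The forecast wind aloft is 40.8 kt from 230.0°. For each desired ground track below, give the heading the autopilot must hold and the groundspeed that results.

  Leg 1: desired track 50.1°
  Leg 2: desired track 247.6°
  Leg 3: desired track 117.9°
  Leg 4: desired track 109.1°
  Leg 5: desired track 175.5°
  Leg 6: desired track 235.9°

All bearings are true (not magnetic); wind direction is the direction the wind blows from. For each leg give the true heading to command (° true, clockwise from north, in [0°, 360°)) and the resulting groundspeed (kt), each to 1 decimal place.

Leg 1: desired track 50.1°; wind correction +0.0° → command heading 50.1°, groundspeed 190.9 kt
Leg 2: desired track 247.6°; wind correction -4.7° → command heading 242.9°, groundspeed 110.7 kt
Leg 3: desired track 117.9°; wind correction +14.6° → command heading 132.5°, groundspeed 160.6 kt
Leg 4: desired track 109.1°; wind correction +13.5° → command heading 122.6°, groundspeed 166.9 kt
Leg 5: desired track 175.5°; wind correction +12.8° → command heading 188.3°, groundspeed 122.7 kt
Leg 6: desired track 235.9°; wind correction -1.6° → command heading 234.3°, groundspeed 109.5 kt

Leg 1: heading=50.1°, groundspeed=190.9 kt
Leg 2: heading=242.9°, groundspeed=110.7 kt
Leg 3: heading=132.5°, groundspeed=160.6 kt
Leg 4: heading=122.6°, groundspeed=166.9 kt
Leg 5: heading=188.3°, groundspeed=122.7 kt
Leg 6: heading=234.3°, groundspeed=109.5 kt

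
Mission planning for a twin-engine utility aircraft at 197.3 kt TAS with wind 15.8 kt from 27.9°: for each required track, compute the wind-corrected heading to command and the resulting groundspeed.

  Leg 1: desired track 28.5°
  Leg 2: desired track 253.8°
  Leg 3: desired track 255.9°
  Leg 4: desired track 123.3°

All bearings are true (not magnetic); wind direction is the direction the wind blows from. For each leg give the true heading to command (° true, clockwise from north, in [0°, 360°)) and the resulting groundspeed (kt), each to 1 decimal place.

Leg 1: desired track 28.5°; wind correction +0.0° → command heading 28.5°, groundspeed 181.5 kt
Leg 2: desired track 253.8°; wind correction +3.3° → command heading 257.1°, groundspeed 208.0 kt
Leg 3: desired track 255.9°; wind correction +3.4° → command heading 259.3°, groundspeed 207.5 kt
Leg 4: desired track 123.3°; wind correction -4.6° → command heading 118.7°, groundspeed 198.2 kt

Leg 1: heading=28.5°, groundspeed=181.5 kt
Leg 2: heading=257.1°, groundspeed=208.0 kt
Leg 3: heading=259.3°, groundspeed=207.5 kt
Leg 4: heading=118.7°, groundspeed=198.2 kt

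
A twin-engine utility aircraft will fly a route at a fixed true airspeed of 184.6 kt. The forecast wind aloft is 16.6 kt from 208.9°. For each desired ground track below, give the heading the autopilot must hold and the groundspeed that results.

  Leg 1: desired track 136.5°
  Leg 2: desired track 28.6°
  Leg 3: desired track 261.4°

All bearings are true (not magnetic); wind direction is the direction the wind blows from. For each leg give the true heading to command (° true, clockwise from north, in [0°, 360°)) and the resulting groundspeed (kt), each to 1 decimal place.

Leg 1: desired track 136.5°; wind correction +4.9° → command heading 141.4°, groundspeed 178.9 kt
Leg 2: desired track 28.6°; wind correction +0.0° → command heading 28.6°, groundspeed 201.2 kt
Leg 3: desired track 261.4°; wind correction -4.1° → command heading 257.3°, groundspeed 174.0 kt

Leg 1: heading=141.4°, groundspeed=178.9 kt
Leg 2: heading=28.6°, groundspeed=201.2 kt
Leg 3: heading=257.3°, groundspeed=174.0 kt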